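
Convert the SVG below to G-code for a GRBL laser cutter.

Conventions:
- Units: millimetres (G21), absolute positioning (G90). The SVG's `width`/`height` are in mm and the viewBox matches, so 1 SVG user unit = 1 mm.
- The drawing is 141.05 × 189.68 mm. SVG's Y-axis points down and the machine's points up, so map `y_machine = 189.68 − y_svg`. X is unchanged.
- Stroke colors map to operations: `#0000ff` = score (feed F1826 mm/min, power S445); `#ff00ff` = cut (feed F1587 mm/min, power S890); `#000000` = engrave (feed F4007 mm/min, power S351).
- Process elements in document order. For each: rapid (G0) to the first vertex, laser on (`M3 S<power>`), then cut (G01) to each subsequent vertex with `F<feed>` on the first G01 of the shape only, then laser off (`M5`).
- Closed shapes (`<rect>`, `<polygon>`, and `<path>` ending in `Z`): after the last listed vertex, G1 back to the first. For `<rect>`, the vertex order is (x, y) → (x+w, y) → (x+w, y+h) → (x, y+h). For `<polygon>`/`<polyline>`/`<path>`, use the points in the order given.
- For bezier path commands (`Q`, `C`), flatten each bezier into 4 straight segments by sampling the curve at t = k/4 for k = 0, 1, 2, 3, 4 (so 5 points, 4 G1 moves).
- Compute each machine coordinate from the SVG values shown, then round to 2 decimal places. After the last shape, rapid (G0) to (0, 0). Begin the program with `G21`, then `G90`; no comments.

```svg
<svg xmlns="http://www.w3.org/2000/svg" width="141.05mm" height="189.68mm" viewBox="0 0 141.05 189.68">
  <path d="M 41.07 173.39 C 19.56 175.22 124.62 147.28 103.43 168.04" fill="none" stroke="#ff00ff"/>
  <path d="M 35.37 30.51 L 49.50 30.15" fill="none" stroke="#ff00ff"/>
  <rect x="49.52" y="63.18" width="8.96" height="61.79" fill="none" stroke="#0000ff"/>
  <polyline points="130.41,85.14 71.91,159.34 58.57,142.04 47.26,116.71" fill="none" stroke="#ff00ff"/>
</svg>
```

viewBox `0 0 141.05 189.68` with mm width/height → 1 unit = 1 mm. Flip: y_m = 189.68 − y_svg.

**Shape 1** — `<path>` cubic bezier, stroke `#ff00ff` → cut (S890, F1587). Control points (SVG): P0=(41.07,173.39), P1=(19.56,175.22), P2=(124.62,147.28), P3=(103.43,168.04); sampled at t=k/4. Machine vertices: (41.07,16.29) → (44.72,19.27) → (72.13,26.06) → (99.60,29.30) → (103.43,21.64). Open path.

**Shape 2** — `<path>` line segment, stroke `#ff00ff` → cut (S890, F1587). Machine vertices: (35.37,159.17) → (49.50,159.53). Open path.

**Shape 3** — `<rect>` rectangle, stroke `#0000ff` → score (S445, F1826). Machine vertices: (49.52,126.50) → (58.48,126.50) → (58.48,64.71) → (49.52,64.71) → (49.52,126.50). Closed: final G1 returns to the first vertex.

**Shape 4** — `<polyline>` open polyline, stroke `#ff00ff` → cut (S890, F1587). Machine vertices: (130.41,104.54) → (71.91,30.34) → (58.57,47.64) → (47.26,72.97). Open path.

G21
G90
G0 X41.07 Y16.29
M3 S890
G01 X44.72 Y19.27 F1587
G01 X72.13 Y26.06
G01 X99.60 Y29.30
G01 X103.43 Y21.64
M5
G0 X35.37 Y159.17
M3 S890
G01 X49.50 Y159.53 F1587
M5
G0 X49.52 Y126.50
M3 S445
G01 X58.48 Y126.50 F1826
G01 X58.48 Y64.71
G01 X49.52 Y64.71
G01 X49.52 Y126.50
M5
G0 X130.41 Y104.54
M3 S890
G01 X71.91 Y30.34 F1587
G01 X58.57 Y47.64
G01 X47.26 Y72.97
M5
G0 X0.00 Y0.00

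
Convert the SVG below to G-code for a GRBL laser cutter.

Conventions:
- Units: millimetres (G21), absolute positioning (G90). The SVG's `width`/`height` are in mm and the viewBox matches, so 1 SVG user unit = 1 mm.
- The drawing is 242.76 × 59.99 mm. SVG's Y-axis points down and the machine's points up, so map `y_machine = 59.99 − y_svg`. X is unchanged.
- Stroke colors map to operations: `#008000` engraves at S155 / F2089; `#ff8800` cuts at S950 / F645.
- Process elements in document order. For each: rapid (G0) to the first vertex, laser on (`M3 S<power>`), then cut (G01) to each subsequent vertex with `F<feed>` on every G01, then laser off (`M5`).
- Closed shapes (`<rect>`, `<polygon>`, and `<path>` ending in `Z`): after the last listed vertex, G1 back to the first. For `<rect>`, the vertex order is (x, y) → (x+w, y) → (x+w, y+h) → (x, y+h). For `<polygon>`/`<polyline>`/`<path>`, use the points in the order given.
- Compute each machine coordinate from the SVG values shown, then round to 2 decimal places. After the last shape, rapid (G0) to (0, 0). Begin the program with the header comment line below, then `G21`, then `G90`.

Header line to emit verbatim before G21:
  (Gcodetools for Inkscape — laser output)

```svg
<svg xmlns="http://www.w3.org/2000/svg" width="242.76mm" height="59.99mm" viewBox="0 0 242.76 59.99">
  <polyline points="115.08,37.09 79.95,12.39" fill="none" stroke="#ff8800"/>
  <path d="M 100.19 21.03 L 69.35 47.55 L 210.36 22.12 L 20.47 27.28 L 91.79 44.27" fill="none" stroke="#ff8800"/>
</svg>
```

(Gcodetools for Inkscape — laser output)
G21
G90
G0 X115.08 Y22.90
M3 S950
G01 X79.95 Y47.60 F645
M5
G0 X100.19 Y38.96
M3 S950
G01 X69.35 Y12.44 F645
G01 X210.36 Y37.87 F645
G01 X20.47 Y32.71 F645
G01 X91.79 Y15.72 F645
M5
G0 X0.00 Y0.00

Since the viewBox matches the mm dimensions, user units are millimetres directly. The only transform is the Y-flip y_m = 59.99 − y_svg.

Shape 1 is a line segment drawn with `<polyline>`. Its stroke #ff8800 means cut at S950, F645. After flipping Y the toolpath is (115.08,22.90) → (79.95,47.60).

Shape 2 is a open polyline drawn with `<path>`. Its stroke #ff8800 means cut at S950, F645. After flipping Y the toolpath is (100.19,38.96) → (69.35,12.44) → (210.36,37.87) → (20.47,32.71) → (91.79,15.72).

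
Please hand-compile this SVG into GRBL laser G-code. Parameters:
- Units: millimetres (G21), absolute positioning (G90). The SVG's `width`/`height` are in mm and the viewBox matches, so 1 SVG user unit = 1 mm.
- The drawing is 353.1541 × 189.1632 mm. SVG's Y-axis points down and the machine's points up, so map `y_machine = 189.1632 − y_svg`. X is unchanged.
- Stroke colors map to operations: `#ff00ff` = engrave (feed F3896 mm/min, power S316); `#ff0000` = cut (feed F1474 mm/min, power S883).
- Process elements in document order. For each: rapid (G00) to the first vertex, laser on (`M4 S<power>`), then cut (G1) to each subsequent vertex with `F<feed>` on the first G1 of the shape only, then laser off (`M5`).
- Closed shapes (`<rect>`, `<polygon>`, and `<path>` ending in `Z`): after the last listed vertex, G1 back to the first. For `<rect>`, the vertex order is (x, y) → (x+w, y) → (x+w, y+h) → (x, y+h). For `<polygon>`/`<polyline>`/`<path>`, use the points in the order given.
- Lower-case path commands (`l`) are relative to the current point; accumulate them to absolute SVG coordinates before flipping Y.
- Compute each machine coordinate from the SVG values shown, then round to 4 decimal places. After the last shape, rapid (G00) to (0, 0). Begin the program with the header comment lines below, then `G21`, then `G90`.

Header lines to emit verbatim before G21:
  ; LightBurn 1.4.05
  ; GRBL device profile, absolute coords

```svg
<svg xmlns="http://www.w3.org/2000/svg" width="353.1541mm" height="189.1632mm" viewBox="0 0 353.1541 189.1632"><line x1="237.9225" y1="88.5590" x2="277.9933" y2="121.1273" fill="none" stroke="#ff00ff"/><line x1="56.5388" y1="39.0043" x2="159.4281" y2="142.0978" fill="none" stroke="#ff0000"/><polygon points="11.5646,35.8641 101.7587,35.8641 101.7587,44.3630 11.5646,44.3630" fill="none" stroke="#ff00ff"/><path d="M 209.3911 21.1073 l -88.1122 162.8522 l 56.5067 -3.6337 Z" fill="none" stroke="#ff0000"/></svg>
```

; LightBurn 1.4.05
; GRBL device profile, absolute coords
G21
G90
G00 X237.9225 Y100.6042
M4 S316
G1 X277.9933 Y68.0359 F3896
M5
G00 X56.5388 Y150.1589
M4 S883
G1 X159.4281 Y47.0654 F1474
M5
G00 X11.5646 Y153.2991
M4 S316
G1 X101.7587 Y153.2991 F3896
G1 X101.7587 Y144.8002
G1 X11.5646 Y144.8002
G1 X11.5646 Y153.2991
M5
G00 X209.3911 Y168.0559
M4 S883
G1 X121.2789 Y5.2037 F1474
G1 X177.7856 Y8.8374
G1 X209.3911 Y168.0559
M5
G00 X0.0000 Y0.0000

viewBox `0 0 353.1541 189.1632` with mm width/height → 1 unit = 1 mm. Flip: y_m = 189.1632 − y_svg.

**Shape 1** — `<line>` line segment, stroke `#ff00ff` → engrave (S316, F3896). Machine vertices: (237.9225,100.6042) → (277.9933,68.0359). Open path.

**Shape 2** — `<line>` line segment, stroke `#ff0000` → cut (S883, F1474). Machine vertices: (56.5388,150.1589) → (159.4281,47.0654). Open path.

**Shape 3** — `<polygon>` rectangle, stroke `#ff00ff` → engrave (S316, F3896). Machine vertices: (11.5646,153.2991) → (101.7587,153.2991) → (101.7587,144.8002) → (11.5646,144.8002) → (11.5646,153.2991). Closed: final G1 returns to the first vertex.

**Shape 4** — `<path>` closed polygon, stroke `#ff0000` → cut (S883, F1474). Machine vertices: (209.3911,168.0559) → (121.2789,5.2037) → (177.7856,8.8374) → (209.3911,168.0559). Closed: final G1 returns to the first vertex.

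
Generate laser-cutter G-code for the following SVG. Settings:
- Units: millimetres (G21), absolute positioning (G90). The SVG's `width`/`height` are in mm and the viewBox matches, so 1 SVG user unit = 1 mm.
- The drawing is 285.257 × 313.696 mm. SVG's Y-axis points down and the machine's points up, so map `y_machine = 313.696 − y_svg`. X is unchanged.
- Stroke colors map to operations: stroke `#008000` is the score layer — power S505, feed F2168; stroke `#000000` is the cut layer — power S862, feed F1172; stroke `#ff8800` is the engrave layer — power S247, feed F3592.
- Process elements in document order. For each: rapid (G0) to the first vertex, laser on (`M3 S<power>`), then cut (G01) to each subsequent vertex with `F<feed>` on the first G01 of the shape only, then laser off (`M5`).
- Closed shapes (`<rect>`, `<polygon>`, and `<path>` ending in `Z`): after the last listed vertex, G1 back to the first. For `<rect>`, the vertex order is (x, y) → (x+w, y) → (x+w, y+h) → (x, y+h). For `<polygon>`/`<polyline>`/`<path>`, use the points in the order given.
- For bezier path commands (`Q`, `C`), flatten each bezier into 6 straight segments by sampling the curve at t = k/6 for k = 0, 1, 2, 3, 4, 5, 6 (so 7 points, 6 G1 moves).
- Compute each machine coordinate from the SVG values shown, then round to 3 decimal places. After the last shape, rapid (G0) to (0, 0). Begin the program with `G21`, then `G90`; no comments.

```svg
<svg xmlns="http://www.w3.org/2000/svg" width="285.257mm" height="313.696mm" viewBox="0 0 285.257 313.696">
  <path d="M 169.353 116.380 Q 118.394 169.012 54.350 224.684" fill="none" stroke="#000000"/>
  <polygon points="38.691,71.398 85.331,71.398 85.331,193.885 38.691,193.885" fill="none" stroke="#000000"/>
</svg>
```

G21
G90
G0 X169.353 Y197.316
M3 S862
G01 X152.003 Y179.688 F1172
G01 X133.926 Y161.890
G01 X115.123 Y143.924
G01 X95.592 Y125.789
G01 X75.335 Y107.485
G01 X54.350 Y89.012
M5
G0 X38.691 Y242.298
M3 S862
G01 X85.331 Y242.298 F1172
G01 X85.331 Y119.811
G01 X38.691 Y119.811
G01 X38.691 Y242.298
M5
G0 X0.000 Y0.000

1 u = 1 mm; y_m = 313.696 − y.

[1] `<path>` quadratic bezier, #000000→cut S862 F1172: (169.353,197.316) → (152.003,179.688) → (133.926,161.890) → (115.123,143.924) → (95.592,125.789) → (75.335,107.485) → (54.350,89.012)

[2] `<polygon>` rectangle, #000000→cut S862 F1172: (38.691,242.298) → (85.331,242.298) → (85.331,119.811) → (38.691,119.811) → (38.691,242.298) (closed)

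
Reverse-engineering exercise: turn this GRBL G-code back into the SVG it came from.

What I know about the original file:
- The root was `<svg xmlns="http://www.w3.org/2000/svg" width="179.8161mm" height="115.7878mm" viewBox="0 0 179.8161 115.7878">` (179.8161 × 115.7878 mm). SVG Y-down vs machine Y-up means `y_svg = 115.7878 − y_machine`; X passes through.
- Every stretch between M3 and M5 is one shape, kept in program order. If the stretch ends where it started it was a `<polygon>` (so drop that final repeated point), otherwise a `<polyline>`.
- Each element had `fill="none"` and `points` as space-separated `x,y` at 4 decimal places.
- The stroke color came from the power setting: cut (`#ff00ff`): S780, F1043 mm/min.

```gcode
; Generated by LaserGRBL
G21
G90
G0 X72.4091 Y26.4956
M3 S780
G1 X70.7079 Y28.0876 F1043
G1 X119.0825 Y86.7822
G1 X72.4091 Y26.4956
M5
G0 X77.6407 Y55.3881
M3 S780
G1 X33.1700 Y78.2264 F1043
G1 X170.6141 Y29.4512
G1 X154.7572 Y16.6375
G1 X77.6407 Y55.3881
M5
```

<svg xmlns="http://www.w3.org/2000/svg" width="179.8161mm" height="115.7878mm" viewBox="0 0 179.8161 115.7878">
  <polygon points="72.4091,89.2922 70.7079,87.7002 119.0825,29.0056" fill="none" stroke="#ff00ff"/>
  <polygon points="77.6407,60.3997 33.1700,37.5614 170.6141,86.3366 154.7572,99.1503" fill="none" stroke="#ff00ff"/>
</svg>

Machine Y-up, SVG Y-down with viewBox height 115.7878, so y_svg = 115.7878 − y_machine; X carries over. Every run uses S780, so all elements get stroke `#ff00ff` (cut).

Run 1: The run returns to its start, so emit a `<polygon>` with points (Y-flipped): 72.4091,89.2922 70.7079,87.7002 119.0825,29.0056.

Run 2: The run returns to its start, so emit a `<polygon>` with points (Y-flipped): 77.6407,60.3997 33.1700,37.5614 170.6141,86.3366 154.7572,99.1503.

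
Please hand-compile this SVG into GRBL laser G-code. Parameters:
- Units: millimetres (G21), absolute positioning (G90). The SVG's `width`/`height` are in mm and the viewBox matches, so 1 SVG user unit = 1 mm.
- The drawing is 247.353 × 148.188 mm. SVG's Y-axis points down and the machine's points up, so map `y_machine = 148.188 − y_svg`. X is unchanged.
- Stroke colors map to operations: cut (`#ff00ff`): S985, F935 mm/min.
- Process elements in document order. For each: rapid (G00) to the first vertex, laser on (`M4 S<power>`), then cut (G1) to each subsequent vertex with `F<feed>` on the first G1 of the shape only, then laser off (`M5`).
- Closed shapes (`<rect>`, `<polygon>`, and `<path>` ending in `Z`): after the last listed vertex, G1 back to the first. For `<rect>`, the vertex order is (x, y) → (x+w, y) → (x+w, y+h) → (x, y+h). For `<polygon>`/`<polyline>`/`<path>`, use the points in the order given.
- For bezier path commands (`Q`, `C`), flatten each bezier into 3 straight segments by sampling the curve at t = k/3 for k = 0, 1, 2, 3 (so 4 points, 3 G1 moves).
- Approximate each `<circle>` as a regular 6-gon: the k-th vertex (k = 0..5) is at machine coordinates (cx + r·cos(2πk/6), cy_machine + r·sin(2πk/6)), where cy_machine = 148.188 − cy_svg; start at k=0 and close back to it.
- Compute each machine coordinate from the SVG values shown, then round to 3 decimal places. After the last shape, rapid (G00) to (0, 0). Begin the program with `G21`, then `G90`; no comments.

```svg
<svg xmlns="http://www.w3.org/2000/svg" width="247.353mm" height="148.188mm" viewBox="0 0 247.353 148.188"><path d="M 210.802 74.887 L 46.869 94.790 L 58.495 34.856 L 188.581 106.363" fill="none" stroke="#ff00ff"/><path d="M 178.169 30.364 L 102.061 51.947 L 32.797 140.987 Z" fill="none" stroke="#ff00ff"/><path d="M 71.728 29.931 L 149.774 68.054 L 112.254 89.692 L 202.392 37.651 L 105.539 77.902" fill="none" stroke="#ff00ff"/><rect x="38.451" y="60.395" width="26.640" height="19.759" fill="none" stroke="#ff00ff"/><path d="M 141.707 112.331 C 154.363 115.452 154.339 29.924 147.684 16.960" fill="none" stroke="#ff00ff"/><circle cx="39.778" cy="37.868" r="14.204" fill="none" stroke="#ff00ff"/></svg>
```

G21
G90
G00 X210.802 Y73.301
M4 S985
G1 X46.869 Y53.398 F935
G1 X58.495 Y113.332
G1 X188.581 Y41.825
M5
G00 X178.169 Y117.824
M4 S985
G1 X102.061 Y96.241 F935
G1 X32.797 Y7.201
G1 X178.169 Y117.824
M5
G00 X71.728 Y118.257
M4 S985
G1 X149.774 Y80.134 F935
G1 X112.254 Y58.496
G1 X202.392 Y110.537
G1 X105.539 Y70.286
M5
G00 X38.451 Y87.793
M4 S985
G1 X65.091 Y87.793 F935
G1 X65.091 Y68.034
G1 X38.451 Y68.034
G1 X38.451 Y87.793
M5
G00 X141.707 Y35.857
M4 S985
G1 X150.360 Y56.315 F935
G1 X151.905 Y100.047
G1 X147.684 Y131.228
M5
G00 X53.982 Y110.320
M4 S985
G1 X46.880 Y122.621 F935
G1 X32.676 Y122.621
G1 X25.574 Y110.320
G1 X32.676 Y98.019
G1 X46.880 Y98.019
G1 X53.982 Y110.320
M5
G00 X0.000 Y0.000

Since the viewBox matches the mm dimensions, user units are millimetres directly. The only transform is the Y-flip y_m = 148.188 − y_svg.

Shape 1 is a open polyline drawn with `<path>`. Its stroke #ff00ff means cut at S985, F935. After flipping Y the toolpath is (210.802,73.301) → (46.869,53.398) → (58.495,113.332) → (188.581,41.825).

Shape 2 is a closed polygon drawn with `<path>`. Its stroke #ff00ff means cut at S985, F935. After flipping Y the toolpath is (178.169,117.824) → (102.061,96.241) → (32.797,7.201) → (178.169,117.824), returning to the start.

Shape 3 is a open polyline drawn with `<path>`. Its stroke #ff00ff means cut at S985, F935. After flipping Y the toolpath is (71.728,118.257) → (149.774,80.134) → (112.254,58.496) → (202.392,110.537) → (105.539,70.286).

Shape 4 is a rectangle drawn with `<rect>`. Its stroke #ff00ff means cut at S985, F935. After flipping Y the toolpath is (38.451,87.793) → (65.091,87.793) → (65.091,68.034) → (38.451,68.034) → (38.451,87.793), returning to the start.

Shape 5 is a cubic bezier drawn with `<path>`. Its stroke #ff00ff means cut at S985, F935. After flipping Y the toolpath is (141.707,35.857) → (150.360,56.315) → (151.905,100.047) → (147.684,131.228).

Shape 6 is a circle drawn with `<circle>`. Its stroke #ff00ff means cut at S985, F935. After flipping Y the toolpath is (53.982,110.320) → (46.880,122.621) → (32.676,122.621) → (25.574,110.320) → (32.676,98.019) → (46.880,98.019) → (53.982,110.320), returning to the start.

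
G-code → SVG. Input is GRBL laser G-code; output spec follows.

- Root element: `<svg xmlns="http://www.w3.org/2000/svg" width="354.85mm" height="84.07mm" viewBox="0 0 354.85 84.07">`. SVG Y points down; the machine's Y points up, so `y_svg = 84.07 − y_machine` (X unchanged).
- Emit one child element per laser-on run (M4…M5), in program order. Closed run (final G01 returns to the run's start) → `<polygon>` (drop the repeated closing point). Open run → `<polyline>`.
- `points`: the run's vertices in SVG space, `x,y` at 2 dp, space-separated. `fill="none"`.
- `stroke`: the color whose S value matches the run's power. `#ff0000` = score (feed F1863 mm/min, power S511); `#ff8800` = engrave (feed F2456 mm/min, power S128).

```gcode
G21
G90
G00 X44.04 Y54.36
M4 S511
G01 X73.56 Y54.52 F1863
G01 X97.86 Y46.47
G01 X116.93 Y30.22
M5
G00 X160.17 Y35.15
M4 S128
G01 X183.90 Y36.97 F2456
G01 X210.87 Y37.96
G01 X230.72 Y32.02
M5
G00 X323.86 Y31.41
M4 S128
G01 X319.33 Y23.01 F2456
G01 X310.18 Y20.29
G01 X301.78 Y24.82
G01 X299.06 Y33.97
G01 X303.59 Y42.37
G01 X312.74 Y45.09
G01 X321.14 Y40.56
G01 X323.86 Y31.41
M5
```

<svg xmlns="http://www.w3.org/2000/svg" width="354.85mm" height="84.07mm" viewBox="0 0 354.85 84.07">
  <polyline points="44.04,29.71 73.56,29.55 97.86,37.60 116.93,53.85" fill="none" stroke="#ff0000"/>
  <polyline points="160.17,48.92 183.90,47.10 210.87,46.11 230.72,52.05" fill="none" stroke="#ff8800"/>
  <polygon points="323.86,52.66 319.33,61.06 310.18,63.78 301.78,59.25 299.06,50.10 303.59,41.70 312.74,38.98 321.14,43.51" fill="none" stroke="#ff8800"/>
</svg>

y_svg = 84.07 − y_m.

[1] S511→`#ff0000` (score); open run; points: 44.04,29.71 73.56,29.55 97.86,37.60 116.93,53.85

[2] S128→`#ff8800` (engrave); open run; points: 160.17,48.92 183.90,47.10 210.87,46.11 230.72,52.05

[3] S128→`#ff8800` (engrave); closed run; points: 323.86,52.66 319.33,61.06 310.18,63.78 301.78,59.25 299.06,50.10 303.59,41.70 312.74,38.98 321.14,43.51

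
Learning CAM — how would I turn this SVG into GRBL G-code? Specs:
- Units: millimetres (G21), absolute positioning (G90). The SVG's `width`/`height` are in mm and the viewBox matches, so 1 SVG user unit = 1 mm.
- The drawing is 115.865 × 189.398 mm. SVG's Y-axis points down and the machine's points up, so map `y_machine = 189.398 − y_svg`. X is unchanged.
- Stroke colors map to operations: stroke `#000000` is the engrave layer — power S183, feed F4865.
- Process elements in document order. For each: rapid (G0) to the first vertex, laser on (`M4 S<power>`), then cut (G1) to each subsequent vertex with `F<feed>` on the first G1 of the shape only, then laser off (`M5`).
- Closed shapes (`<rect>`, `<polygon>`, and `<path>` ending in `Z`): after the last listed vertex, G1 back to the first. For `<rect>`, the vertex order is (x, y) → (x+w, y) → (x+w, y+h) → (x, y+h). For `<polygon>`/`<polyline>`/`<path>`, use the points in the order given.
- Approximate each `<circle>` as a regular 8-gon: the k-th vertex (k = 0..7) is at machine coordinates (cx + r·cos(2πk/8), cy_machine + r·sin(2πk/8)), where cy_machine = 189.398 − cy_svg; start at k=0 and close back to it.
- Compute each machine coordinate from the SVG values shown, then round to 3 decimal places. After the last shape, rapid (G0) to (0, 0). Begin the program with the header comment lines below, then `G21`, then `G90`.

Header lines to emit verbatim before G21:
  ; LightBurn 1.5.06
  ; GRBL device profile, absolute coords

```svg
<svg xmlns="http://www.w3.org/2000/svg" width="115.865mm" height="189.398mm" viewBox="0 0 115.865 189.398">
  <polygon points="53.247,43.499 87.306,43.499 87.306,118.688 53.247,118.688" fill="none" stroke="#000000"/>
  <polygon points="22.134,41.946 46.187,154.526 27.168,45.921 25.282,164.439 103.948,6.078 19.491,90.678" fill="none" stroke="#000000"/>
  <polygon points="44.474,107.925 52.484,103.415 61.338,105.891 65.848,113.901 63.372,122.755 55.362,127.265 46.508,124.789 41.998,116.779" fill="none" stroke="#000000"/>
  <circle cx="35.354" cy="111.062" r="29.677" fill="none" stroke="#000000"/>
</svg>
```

; LightBurn 1.5.06
; GRBL device profile, absolute coords
G21
G90
G0 X53.247 Y145.899
M4 S183
G1 X87.306 Y145.899 F4865
G1 X87.306 Y70.710
G1 X53.247 Y70.710
G1 X53.247 Y145.899
M5
G0 X22.134 Y147.452
M4 S183
G1 X46.187 Y34.872 F4865
G1 X27.168 Y143.477
G1 X25.282 Y24.959
G1 X103.948 Y183.320
G1 X19.491 Y98.720
G1 X22.134 Y147.452
M5
G0 X44.474 Y81.473
M4 S183
G1 X52.484 Y85.983 F4865
G1 X61.338 Y83.507
G1 X65.848 Y75.497
G1 X63.372 Y66.643
G1 X55.362 Y62.133
G1 X46.508 Y64.609
G1 X41.998 Y72.619
G1 X44.474 Y81.473
M5
G0 X65.031 Y78.336
M4 S183
G1 X56.339 Y99.321 F4865
G1 X35.354 Y108.013
G1 X14.369 Y99.321
G1 X5.677 Y78.336
G1 X14.369 Y57.351
G1 X35.354 Y48.659
G1 X56.339 Y57.351
G1 X65.031 Y78.336
M5
G0 X0.000 Y0.000

1 u = 1 mm; y_m = 189.398 − y.

[1] `<polygon>` rectangle, #000000→engrave S183 F4865: (53.247,145.899) → (87.306,145.899) → (87.306,70.710) → (53.247,70.710) → (53.247,145.899) (closed)

[2] `<polygon>` closed polygon, #000000→engrave S183 F4865: (22.134,147.452) → (46.187,34.872) → (27.168,143.477) → (25.282,24.959) → (103.948,183.320) → (19.491,98.720) → (22.134,147.452) (closed)

[3] `<polygon>` regular polygon, #000000→engrave S183 F4865: (44.474,81.473) → (52.484,85.983) → (61.338,83.507) → (65.848,75.497) → (63.372,66.643) → (55.362,62.133) → (46.508,64.609) → (41.998,72.619) → (44.474,81.473) (closed)

[4] `<circle>` circle, #000000→engrave S183 F4865: (65.031,78.336) → (56.339,99.321) → (35.354,108.013) → (14.369,99.321) → (5.677,78.336) → (14.369,57.351) → (35.354,48.659) → (56.339,57.351) → (65.031,78.336) (closed)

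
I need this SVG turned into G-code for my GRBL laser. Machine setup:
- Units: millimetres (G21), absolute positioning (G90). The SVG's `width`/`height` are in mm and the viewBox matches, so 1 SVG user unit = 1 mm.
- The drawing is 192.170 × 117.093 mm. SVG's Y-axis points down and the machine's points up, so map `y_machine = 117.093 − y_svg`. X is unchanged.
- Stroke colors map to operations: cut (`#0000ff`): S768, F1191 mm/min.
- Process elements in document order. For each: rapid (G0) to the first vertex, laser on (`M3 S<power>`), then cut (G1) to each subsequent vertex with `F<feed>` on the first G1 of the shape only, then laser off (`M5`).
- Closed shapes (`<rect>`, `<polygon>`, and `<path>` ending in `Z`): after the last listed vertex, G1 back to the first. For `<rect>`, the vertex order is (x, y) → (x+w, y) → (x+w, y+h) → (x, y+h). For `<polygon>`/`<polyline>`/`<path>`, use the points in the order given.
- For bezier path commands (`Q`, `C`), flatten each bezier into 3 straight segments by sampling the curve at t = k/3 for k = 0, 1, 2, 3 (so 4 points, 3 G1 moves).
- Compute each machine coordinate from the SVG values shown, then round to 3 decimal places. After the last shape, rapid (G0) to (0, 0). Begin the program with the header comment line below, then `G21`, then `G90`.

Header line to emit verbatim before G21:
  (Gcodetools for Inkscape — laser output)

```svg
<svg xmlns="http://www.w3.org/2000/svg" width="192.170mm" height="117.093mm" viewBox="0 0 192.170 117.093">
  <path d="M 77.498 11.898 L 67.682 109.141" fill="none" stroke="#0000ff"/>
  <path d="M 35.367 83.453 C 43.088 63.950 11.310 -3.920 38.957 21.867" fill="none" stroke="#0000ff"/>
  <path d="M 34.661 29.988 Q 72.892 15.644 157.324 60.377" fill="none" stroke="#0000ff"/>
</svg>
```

Since the viewBox matches the mm dimensions, user units are millimetres directly. The only transform is the Y-flip y_m = 117.093 − y_svg.

Shape 1 is a line segment drawn with `<path>`. Its stroke #0000ff means cut at S768, F1191. After flipping Y the toolpath is (77.498,105.195) → (67.682,7.952).

Shape 2 is a cubic bezier drawn with `<path>`. Its stroke #0000ff means cut at S768, F1191. After flipping Y the toolpath is (35.367,33.640) → (33.586,64.005) → (27.454,95.054) → (38.957,95.226).

Shape 3 is a quadratic bezier drawn with `<path>`. Its stroke #0000ff means cut at S768, F1191. After flipping Y the toolpath is (34.661,87.105) → (65.282,90.104) → (106.169,79.974) → (157.324,56.716).

(Gcodetools for Inkscape — laser output)
G21
G90
G0 X77.498 Y105.195
M3 S768
G1 X67.682 Y7.952 F1191
M5
G0 X35.367 Y33.640
M3 S768
G1 X33.586 Y64.005 F1191
G1 X27.454 Y95.054
G1 X38.957 Y95.226
M5
G0 X34.661 Y87.105
M3 S768
G1 X65.282 Y90.104 F1191
G1 X106.169 Y79.974
G1 X157.324 Y56.716
M5
G0 X0.000 Y0.000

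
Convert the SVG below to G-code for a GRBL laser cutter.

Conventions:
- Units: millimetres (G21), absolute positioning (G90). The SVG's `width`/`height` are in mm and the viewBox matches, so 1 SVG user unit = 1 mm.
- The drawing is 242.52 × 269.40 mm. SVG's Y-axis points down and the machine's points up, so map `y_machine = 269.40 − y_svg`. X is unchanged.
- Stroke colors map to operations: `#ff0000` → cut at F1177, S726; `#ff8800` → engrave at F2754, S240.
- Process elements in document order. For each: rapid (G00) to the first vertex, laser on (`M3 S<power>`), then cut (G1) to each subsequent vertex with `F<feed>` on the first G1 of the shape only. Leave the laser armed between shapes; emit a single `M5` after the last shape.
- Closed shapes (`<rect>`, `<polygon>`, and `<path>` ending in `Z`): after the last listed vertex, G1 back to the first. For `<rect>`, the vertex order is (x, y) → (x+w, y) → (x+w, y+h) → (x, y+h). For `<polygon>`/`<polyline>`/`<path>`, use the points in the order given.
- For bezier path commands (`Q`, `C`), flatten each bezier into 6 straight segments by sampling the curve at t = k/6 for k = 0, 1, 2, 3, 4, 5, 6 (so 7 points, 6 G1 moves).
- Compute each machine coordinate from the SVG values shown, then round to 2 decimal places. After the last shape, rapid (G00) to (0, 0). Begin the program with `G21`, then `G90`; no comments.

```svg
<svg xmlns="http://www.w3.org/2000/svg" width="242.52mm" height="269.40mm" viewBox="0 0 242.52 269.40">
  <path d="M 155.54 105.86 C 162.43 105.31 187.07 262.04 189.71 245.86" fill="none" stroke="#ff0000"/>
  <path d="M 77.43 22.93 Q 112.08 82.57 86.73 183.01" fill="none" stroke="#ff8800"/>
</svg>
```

1 u = 1 mm; y_m = 269.40 − y.

[1] `<path>` cubic bezier, #ff0000→cut S726 F1177: (155.54,163.54) → (160.28,152.24) → (166.87,123.89) → (174.22,87.68) → (181.21,52.77) → (186.74,28.33) → (189.71,23.54)

[2] `<path>` quadratic bezier, #ff8800→engrave S240 F2754: (77.43,246.47) → (87.31,225.46) → (93.86,202.18) → (97.08,176.63) → (96.96,148.82) → (93.51,118.74) → (86.73,86.39)

G21
G90
G00 X155.54 Y163.54
M3 S726
G1 X160.28 Y152.24 F1177
G1 X166.87 Y123.89
G1 X174.22 Y87.68
G1 X181.21 Y52.77
G1 X186.74 Y28.33
G1 X189.71 Y23.54
G00 X77.43 Y246.47
M3 S240
G1 X87.31 Y225.46 F2754
G1 X93.86 Y202.18
G1 X97.08 Y176.63
G1 X96.96 Y148.82
G1 X93.51 Y118.74
G1 X86.73 Y86.39
M5
G00 X0.00 Y0.00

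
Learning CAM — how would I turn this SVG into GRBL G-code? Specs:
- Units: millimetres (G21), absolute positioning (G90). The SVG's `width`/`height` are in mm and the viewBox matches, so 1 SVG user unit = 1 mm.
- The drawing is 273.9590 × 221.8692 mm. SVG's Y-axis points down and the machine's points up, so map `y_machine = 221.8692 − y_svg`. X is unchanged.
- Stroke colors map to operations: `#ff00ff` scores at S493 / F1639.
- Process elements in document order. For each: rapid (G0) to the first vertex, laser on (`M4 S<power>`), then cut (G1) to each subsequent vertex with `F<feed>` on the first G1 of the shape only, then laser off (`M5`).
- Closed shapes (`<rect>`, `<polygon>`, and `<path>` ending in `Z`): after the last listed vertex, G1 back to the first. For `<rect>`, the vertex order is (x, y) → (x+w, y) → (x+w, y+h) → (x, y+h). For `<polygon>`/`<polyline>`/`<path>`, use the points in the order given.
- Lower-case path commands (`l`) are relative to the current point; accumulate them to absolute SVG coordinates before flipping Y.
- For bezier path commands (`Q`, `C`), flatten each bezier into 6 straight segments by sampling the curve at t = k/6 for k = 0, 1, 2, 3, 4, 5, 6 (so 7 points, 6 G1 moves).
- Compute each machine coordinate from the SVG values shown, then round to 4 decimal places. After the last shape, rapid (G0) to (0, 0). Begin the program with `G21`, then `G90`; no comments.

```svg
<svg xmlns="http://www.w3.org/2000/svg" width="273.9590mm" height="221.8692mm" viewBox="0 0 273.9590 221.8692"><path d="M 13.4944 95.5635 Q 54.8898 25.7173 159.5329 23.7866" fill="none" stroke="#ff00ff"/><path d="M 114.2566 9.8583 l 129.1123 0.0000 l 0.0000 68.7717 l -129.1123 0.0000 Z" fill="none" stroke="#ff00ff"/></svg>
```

1 u = 1 mm; y_m = 221.8692 − y.

[1] `<path>` quadratic bezier, #ff00ff→score S493 F1639: (13.4944,126.3057) → (29.0497,147.7012) → (48.1189,165.3237) → (70.7017,179.1730) → (96.7984,189.2493) → (126.4087,195.5525) → (159.5329,198.0826)

[2] `<path>` rectangle, #ff00ff→score S493 F1639: (114.2566,212.0109) → (243.3689,212.0109) → (243.3689,143.2392) → (114.2566,143.2392) → (114.2566,212.0109) (closed)

G21
G90
G0 X13.4944 Y126.3057
M4 S493
G1 X29.0497 Y147.7012 F1639
G1 X48.1189 Y165.3237
G1 X70.7017 Y179.1730
G1 X96.7984 Y189.2493
G1 X126.4087 Y195.5525
G1 X159.5329 Y198.0826
M5
G0 X114.2566 Y212.0109
M4 S493
G1 X243.3689 Y212.0109 F1639
G1 X243.3689 Y143.2392
G1 X114.2566 Y143.2392
G1 X114.2566 Y212.0109
M5
G0 X0.0000 Y0.0000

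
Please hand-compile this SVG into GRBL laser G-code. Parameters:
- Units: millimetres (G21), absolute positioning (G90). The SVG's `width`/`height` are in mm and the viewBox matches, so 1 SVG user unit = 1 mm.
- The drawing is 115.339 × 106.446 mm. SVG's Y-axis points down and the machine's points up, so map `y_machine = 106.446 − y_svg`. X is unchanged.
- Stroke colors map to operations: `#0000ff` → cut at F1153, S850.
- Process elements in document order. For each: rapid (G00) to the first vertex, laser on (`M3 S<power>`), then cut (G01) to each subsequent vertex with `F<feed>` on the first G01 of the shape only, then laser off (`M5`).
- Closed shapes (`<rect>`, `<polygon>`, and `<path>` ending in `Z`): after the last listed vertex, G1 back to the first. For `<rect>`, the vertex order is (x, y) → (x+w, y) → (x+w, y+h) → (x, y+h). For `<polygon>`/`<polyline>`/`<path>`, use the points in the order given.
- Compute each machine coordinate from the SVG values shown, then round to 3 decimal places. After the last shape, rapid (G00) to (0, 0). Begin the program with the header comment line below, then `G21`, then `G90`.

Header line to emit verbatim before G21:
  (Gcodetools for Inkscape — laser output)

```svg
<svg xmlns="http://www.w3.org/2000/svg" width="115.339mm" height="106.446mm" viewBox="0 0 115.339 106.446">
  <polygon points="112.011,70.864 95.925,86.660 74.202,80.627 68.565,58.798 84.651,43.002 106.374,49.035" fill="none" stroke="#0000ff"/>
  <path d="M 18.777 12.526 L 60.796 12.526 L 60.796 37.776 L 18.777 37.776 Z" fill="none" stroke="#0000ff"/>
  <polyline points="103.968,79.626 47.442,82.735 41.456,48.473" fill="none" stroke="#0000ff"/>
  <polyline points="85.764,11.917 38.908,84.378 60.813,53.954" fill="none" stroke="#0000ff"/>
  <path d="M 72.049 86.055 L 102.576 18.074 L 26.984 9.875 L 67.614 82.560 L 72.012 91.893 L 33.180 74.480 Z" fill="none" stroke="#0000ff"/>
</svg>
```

(Gcodetools for Inkscape — laser output)
G21
G90
G00 X112.011 Y35.582
M3 S850
G01 X95.925 Y19.786 F1153
G01 X74.202 Y25.819
G01 X68.565 Y47.648
G01 X84.651 Y63.444
G01 X106.374 Y57.411
G01 X112.011 Y35.582
M5
G00 X18.777 Y93.920
M3 S850
G01 X60.796 Y93.920 F1153
G01 X60.796 Y68.670
G01 X18.777 Y68.670
G01 X18.777 Y93.920
M5
G00 X103.968 Y26.820
M3 S850
G01 X47.442 Y23.711 F1153
G01 X41.456 Y57.973
M5
G00 X85.764 Y94.529
M3 S850
G01 X38.908 Y22.068 F1153
G01 X60.813 Y52.492
M5
G00 X72.049 Y20.391
M3 S850
G01 X102.576 Y88.372 F1153
G01 X26.984 Y96.571
G01 X67.614 Y23.886
G01 X72.012 Y14.553
G01 X33.180 Y31.966
G01 X72.049 Y20.391
M5
G00 X0.000 Y0.000

Since the viewBox matches the mm dimensions, user units are millimetres directly. The only transform is the Y-flip y_m = 106.446 − y_svg.

Shape 1 is a regular polygon drawn with `<polygon>`. Its stroke #0000ff means cut at S850, F1153. After flipping Y the toolpath is (112.011,35.582) → (95.925,19.786) → (74.202,25.819) → (68.565,47.648) → (84.651,63.444) → (106.374,57.411) → (112.011,35.582), returning to the start.

Shape 2 is a rectangle drawn with `<path>`. Its stroke #0000ff means cut at S850, F1153. After flipping Y the toolpath is (18.777,93.920) → (60.796,93.920) → (60.796,68.670) → (18.777,68.670) → (18.777,93.920), returning to the start.

Shape 3 is a open polyline drawn with `<polyline>`. Its stroke #0000ff means cut at S850, F1153. After flipping Y the toolpath is (103.968,26.820) → (47.442,23.711) → (41.456,57.973).

Shape 4 is a open polyline drawn with `<polyline>`. Its stroke #0000ff means cut at S850, F1153. After flipping Y the toolpath is (85.764,94.529) → (38.908,22.068) → (60.813,52.492).

Shape 5 is a closed polygon drawn with `<path>`. Its stroke #0000ff means cut at S850, F1153. After flipping Y the toolpath is (72.049,20.391) → (102.576,88.372) → (26.984,96.571) → (67.614,23.886) → (72.012,14.553) → (33.180,31.966) → (72.049,20.391), returning to the start.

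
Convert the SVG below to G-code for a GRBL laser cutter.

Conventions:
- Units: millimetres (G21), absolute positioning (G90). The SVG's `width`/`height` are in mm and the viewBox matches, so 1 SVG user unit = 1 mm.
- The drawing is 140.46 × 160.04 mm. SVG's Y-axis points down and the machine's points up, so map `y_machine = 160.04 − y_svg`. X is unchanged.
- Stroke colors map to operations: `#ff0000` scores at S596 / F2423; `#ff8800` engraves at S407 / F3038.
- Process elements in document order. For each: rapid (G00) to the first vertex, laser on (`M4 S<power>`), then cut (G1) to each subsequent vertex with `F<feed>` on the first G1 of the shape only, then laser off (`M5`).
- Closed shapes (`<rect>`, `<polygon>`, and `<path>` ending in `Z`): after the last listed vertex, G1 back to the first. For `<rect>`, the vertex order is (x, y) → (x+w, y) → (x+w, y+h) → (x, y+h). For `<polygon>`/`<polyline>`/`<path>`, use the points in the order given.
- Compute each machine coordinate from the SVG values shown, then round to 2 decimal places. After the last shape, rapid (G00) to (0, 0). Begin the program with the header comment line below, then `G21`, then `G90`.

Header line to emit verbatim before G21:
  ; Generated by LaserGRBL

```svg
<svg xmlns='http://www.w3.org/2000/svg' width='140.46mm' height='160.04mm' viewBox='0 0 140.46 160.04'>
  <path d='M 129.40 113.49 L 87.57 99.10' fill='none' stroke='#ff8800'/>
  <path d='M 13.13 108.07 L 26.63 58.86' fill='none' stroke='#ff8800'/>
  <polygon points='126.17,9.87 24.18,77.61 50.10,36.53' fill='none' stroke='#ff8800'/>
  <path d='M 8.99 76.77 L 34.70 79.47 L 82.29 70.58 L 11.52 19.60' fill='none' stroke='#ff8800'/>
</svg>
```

viewBox `0 0 140.46 160.04` with mm width/height → 1 unit = 1 mm. Flip: y_m = 160.04 − y_svg.

**Shape 1** — `<path>` line segment, stroke `#ff8800` → engrave (S407, F3038). Machine vertices: (129.40,46.55) → (87.57,60.94). Open path.

**Shape 2** — `<path>` line segment, stroke `#ff8800` → engrave (S407, F3038). Machine vertices: (13.13,51.97) → (26.63,101.18). Open path.

**Shape 3** — `<polygon>` closed polygon, stroke `#ff8800` → engrave (S407, F3038). Machine vertices: (126.17,150.17) → (24.18,82.43) → (50.10,123.51) → (126.17,150.17). Closed: final G1 returns to the first vertex.

**Shape 4** — `<path>` open polyline, stroke `#ff8800` → engrave (S407, F3038). Machine vertices: (8.99,83.27) → (34.70,80.57) → (82.29,89.46) → (11.52,140.44). Open path.

; Generated by LaserGRBL
G21
G90
G00 X129.40 Y46.55
M4 S407
G1 X87.57 Y60.94 F3038
M5
G00 X13.13 Y51.97
M4 S407
G1 X26.63 Y101.18 F3038
M5
G00 X126.17 Y150.17
M4 S407
G1 X24.18 Y82.43 F3038
G1 X50.10 Y123.51
G1 X126.17 Y150.17
M5
G00 X8.99 Y83.27
M4 S407
G1 X34.70 Y80.57 F3038
G1 X82.29 Y89.46
G1 X11.52 Y140.44
M5
G00 X0.00 Y0.00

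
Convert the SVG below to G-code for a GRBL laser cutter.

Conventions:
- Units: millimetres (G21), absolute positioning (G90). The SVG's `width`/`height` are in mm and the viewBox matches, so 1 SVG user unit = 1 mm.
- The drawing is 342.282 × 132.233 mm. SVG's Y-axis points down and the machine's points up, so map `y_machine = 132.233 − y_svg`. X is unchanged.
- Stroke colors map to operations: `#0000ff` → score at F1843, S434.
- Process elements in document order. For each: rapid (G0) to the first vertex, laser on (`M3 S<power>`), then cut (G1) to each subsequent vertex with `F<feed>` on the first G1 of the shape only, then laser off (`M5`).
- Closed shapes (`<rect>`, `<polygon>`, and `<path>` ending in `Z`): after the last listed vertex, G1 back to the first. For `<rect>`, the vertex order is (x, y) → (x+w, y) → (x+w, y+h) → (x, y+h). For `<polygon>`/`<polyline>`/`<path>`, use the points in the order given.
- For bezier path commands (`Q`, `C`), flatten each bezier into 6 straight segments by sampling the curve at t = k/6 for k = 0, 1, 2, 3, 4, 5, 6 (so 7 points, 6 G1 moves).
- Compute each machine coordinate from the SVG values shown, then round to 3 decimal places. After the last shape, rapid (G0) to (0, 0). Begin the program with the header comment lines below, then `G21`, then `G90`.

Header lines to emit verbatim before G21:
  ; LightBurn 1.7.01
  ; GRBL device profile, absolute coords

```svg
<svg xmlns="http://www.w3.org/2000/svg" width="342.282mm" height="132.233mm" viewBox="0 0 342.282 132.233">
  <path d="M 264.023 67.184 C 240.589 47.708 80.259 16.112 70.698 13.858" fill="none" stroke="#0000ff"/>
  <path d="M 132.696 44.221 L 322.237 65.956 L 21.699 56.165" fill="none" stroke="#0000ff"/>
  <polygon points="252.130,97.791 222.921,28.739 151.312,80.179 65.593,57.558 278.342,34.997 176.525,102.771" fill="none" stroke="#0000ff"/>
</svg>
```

; LightBurn 1.7.01
; GRBL device profile, absolute coords
G21
G90
G0 X264.023 Y65.049
M3 S434
G1 X242.230 Y75.605 F1843
G1 X205.611 Y87.029
G1 X162.158 Y98.170
G1 X119.861 Y107.876
G1 X86.711 Y114.995
G1 X70.698 Y118.375
M5
G0 X132.696 Y88.012
M3 S434
G1 X322.237 Y66.277 F1843
G1 X21.699 Y76.068
M5
G0 X252.130 Y34.442
M3 S434
G1 X222.921 Y103.494 F1843
G1 X151.312 Y52.054
G1 X65.593 Y74.675
G1 X278.342 Y97.236
G1 X176.525 Y29.462
G1 X252.130 Y34.442
M5
G0 X0.000 Y0.000

1 u = 1 mm; y_m = 132.233 − y.

[1] `<path>` cubic bezier, #0000ff→score S434 F1843: (264.023,65.049) → (242.230,75.605) → (205.611,87.029) → (162.158,98.170) → (119.861,107.876) → (86.711,114.995) → (70.698,118.375)

[2] `<path>` open polyline, #0000ff→score S434 F1843: (132.696,88.012) → (322.237,66.277) → (21.699,76.068)

[3] `<polygon>` closed polygon, #0000ff→score S434 F1843: (252.130,34.442) → (222.921,103.494) → (151.312,52.054) → (65.593,74.675) → (278.342,97.236) → (176.525,29.462) → (252.130,34.442) (closed)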